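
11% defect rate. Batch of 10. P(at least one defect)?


P(all good) = (89/100)^10 = 31181719929966183601/100000000000000000000
P(≥1 defect) = 68818280070033816399/100000000000000000000

P = 68818280070033816399/100000000000000000000 ≈ 68.82%


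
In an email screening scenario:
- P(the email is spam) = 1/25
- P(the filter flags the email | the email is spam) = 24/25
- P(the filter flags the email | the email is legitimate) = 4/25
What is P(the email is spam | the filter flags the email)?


Using Bayes' theorem:
P(A|B) = P(B|A)·P(A) / P(B)

P(the filter flags the email) = 24/25 × 1/25 + 4/25 × 24/25
= 24/625 + 96/625 = 24/125

P(the email is spam|the filter flags the email) = (24/625) / (24/125) = 1/5

P(the email is spam|the filter flags the email) = 1/5 ≈ 20.00%


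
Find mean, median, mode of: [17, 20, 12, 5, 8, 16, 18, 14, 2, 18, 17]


Sorted: [2, 5, 8, 12, 14, 16, 17, 17, 18, 18, 20]
Mean = 147/11
Median = 16
Freq: {17: 2, 20: 1, 12: 1, 5: 1, 8: 1, 16: 1, 18: 2, 14: 1, 2: 1}
Mode: [17, 18]

Mean=147/11, Median=16, Mode=[17, 18]


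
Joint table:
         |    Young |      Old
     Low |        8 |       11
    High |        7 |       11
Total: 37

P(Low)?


P(Low) = (8+11)/37 = 19/37

P(Low) = 19/37 ≈ 51.35%


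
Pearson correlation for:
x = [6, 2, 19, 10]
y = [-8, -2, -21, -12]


n=4, Σx=37, Σy=-43, Σxy=-571, Σx²=501, Σy²=653
r = (4×(-571) - 37×(-43))/√((4×501 - 37²)(4×653 - (-43)²))
= -693/√(635×763) = -693/√484505 ≈ -693/696.0639 ≈ -0.9956

r ≈ -0.9956


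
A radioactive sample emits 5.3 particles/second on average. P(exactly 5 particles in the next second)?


Poisson(λ=5.3): P(X=5) = e^(-λ)×λ^k/k!
= e^(-5.3) × 5.3^5 / 5!
≈ 0.004991593907 × 4181.95493 / 120 ≈ 0.173955

P(X=5) ≈ 0.173955 ≈ 17.40%


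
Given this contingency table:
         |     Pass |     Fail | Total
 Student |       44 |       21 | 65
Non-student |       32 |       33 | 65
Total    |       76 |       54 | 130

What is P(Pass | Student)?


P(Pass | Student) = 44/(44+21) = 44/65

P(Pass|Student) = 44/65 ≈ 67.69%


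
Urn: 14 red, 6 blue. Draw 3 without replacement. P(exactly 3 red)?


Hypergeometric: C(14,3)×C(6,0)/C(20,3)
= 364×1/1140 = 91/285

P(X=3) = 91/285 ≈ 31.93%


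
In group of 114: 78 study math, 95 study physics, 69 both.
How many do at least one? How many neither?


|A∪B| = 78+95-69 = 104
Neither = 114-104 = 10

At least one: 104; Neither: 10


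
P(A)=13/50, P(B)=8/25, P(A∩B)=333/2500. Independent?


P(A)×P(B) = 52/625
P(A∩B) = 333/2500
Not equal → NOT independent

No, not independent


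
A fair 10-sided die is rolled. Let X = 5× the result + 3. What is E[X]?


E[die] = (1+10)/2 = 11/2
E[X] = 5×11/2 + 3 = 61/2

E[X] = 61/2


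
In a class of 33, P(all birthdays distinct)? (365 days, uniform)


P(all different) = Π(365-i)/365 for i=0..32
= (365/365)×(364/365)×...×(333/365)
= 0.225028

P ≈ 0.2250 ≈ 22.50%


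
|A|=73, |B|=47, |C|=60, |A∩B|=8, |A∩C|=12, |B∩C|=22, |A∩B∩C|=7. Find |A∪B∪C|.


|A∪B∪C| = 73+47+60-8-12-22+7 = 145

|A∪B∪C| = 145


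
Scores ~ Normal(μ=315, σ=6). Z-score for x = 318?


z = (x - μ)/σ = (318 - 315)/6 = 0.5

z = 0.5


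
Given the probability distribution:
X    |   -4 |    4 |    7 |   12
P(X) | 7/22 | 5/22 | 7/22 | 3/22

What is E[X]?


E[X] = Σ x·P(X=x)
= (-4)×(7/22) + (4)×(5/22) + (7)×(7/22) + (12)×(3/22)
= 7/2

E[X] = 7/2


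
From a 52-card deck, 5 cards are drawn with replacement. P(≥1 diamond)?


P(not a diamond) = 39/52 = 3/4
P(none in 5 draws) = (3/4)^5 = 243/1024
P(≥1 diamond) = 1 - 243/1024 = 781/1024

P = 781/1024 ≈ 76.27%


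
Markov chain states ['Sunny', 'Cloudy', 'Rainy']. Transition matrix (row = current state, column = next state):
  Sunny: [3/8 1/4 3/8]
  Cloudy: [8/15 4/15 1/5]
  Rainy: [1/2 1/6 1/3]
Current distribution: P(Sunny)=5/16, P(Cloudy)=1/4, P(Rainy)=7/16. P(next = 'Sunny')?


P(next=Sunny) = Σᵢ P(now=i)×P(i→Sunny)
= 5/16×3/8 + 1/4×8/15 + 7/16×1/2
= 15/128 + 2/15 + 7/32 = 901/1920

P = 901/1920 ≈ 0.4693


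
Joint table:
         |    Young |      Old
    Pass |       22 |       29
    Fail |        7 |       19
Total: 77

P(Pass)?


P(Pass) = (22+29)/77 = 51/77

P(Pass) = 51/77 ≈ 66.23%


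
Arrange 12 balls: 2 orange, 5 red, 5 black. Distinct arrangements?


12!/(2!×5!×5!) = 16632

16632


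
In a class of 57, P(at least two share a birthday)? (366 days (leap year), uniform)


P(all different) = Π(366-i)/366 for i=0..56
= 0.010010
P(match) = 1 - 0.010010 = 0.989990

P ≈ 0.9900 ≈ 99.00%


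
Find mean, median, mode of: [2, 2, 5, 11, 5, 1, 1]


Sorted: [1, 1, 2, 2, 5, 5, 11]
Mean = 27/7
Median = 2
Freq: {2: 2, 5: 2, 11: 1, 1: 2}
Mode: [1, 2, 5]

Mean=27/7, Median=2, Mode=[1, 2, 5]


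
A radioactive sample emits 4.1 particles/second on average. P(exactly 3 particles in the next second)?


Poisson(λ=4.1): P(X=3) = e^(-λ)×λ^k/k!
= e^(-4.1) × 4.1^3 / 3!
≈ 0.0165726754 × 68.921 / 6 ≈ 0.190368

P(X=3) ≈ 0.190368 ≈ 19.04%


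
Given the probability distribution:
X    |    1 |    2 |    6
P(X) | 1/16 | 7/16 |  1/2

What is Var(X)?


E[X] = 63/16
E[X²] = 317/16
Var(X) = E[X²] - (E[X])² = 317/16 - 3969/256 = 1103/256

Var(X) = 1103/256 ≈ 4.3086


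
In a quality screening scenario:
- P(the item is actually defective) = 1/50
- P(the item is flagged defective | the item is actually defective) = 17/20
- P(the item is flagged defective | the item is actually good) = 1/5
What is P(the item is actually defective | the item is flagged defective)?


Using Bayes' theorem:
P(A|B) = P(B|A)·P(A) / P(B)

P(the item is flagged defective) = 17/20 × 1/50 + 1/5 × 49/50
= 17/1000 + 49/250 = 213/1000

P(the item is actually defective|the item is flagged defective) = (17/1000) / (213/1000) = 17/213

P(the item is actually defective|the item is flagged defective) = 17/213 ≈ 7.98%


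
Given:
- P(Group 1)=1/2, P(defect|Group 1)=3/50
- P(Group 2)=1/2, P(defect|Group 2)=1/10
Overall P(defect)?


P(B) = Σ P(B|Aᵢ)×P(Aᵢ)
  3/50×1/2 = 3/100
  1/10×1/2 = 1/20
Sum = 2/25

P(defect) = 2/25 ≈ 8.00%


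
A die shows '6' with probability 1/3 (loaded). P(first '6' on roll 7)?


Geometric: P(X=7) = (1-p)^(k-1)×p = (2/3)^6×1/3 = 64/2187

P(X=7) = 64/2187 ≈ 2.93%


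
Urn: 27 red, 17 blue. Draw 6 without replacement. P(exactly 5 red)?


Hypergeometric: C(27,5)×C(17,1)/C(44,6)
= 80730×17/7059052 = 52785/271502

P(X=5) = 52785/271502 ≈ 19.44%


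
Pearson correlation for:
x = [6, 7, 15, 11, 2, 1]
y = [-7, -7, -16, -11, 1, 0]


n=6, Σx=42, Σy=-40, Σxy=-450, Σx²=436, Σy²=476
r = (6×(-450) - 42×(-40))/√((6×436 - 42²)(6×476 - (-40)²))
= -1020/√(852×1256) = -1020/√1070112 ≈ -1020/1034.4622 ≈ -0.9860

r ≈ -0.9860


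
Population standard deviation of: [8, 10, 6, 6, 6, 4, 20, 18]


Mean = 78/8 = 39/4
  (8-39/4)²=49/16
  (10-39/4)²=1/16
  (6-39/4)²=225/16
  (6-39/4)²=225/16
  (6-39/4)²=225/16
  (4-39/4)²=529/16
  (20-39/4)²=1681/16
  (18-39/4)²=1089/16
Σ(x-μ)² = 503/2
σ² = (503/2)/8 = 503/16

σ = √(503/16) ≈ 5.6069


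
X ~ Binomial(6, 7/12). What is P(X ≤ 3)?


P(X ≤ 3) = Σ P(X=i) for i=0..3
P(X=0) = 15625/2985984
P(X=1) = 21875/497664
P(X=2) = 153125/995328
P(X=3) = 214375/746496
Sum = 731875/1492992

P(X ≤ 3) = 731875/1492992 ≈ 49.02%


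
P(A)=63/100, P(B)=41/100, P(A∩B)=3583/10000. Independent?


P(A)×P(B) = 2583/10000
P(A∩B) = 3583/10000
Not equal → NOT independent

No, not independent


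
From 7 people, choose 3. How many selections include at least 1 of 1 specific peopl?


Complement: C(7,3) - C(6,3) = 35 - 20 = 15

15


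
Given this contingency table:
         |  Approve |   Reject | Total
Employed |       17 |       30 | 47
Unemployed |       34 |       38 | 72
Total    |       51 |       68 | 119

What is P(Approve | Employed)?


P(Approve | Employed) = 17/(17+30) = 17/47

P(Approve|Employed) = 17/47 ≈ 36.17%


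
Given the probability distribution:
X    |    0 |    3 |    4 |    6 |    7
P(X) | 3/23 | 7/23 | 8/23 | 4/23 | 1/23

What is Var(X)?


E[X] = 84/23
E[X²] = 384/23
Var(X) = E[X²] - (E[X])² = 384/23 - 7056/529 = 1776/529

Var(X) = 1776/529 ≈ 3.3573


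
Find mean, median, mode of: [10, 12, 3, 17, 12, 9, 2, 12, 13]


Sorted: [2, 3, 9, 10, 12, 12, 12, 13, 17]
Mean = 90/9 = 10
Median = 12
Freq: {10: 1, 12: 3, 3: 1, 17: 1, 9: 1, 2: 1, 13: 1}
Mode: [12]

Mean=10, Median=12, Mode=12


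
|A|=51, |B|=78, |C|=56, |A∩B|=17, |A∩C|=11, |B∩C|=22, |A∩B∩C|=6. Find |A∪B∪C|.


|A∪B∪C| = 51+78+56-17-11-22+6 = 141

|A∪B∪C| = 141


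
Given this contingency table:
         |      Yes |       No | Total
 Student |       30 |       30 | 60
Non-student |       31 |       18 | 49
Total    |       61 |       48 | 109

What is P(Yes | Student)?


P(Yes | Student) = 30/(30+30) = 30/60 = 1/2

P(Yes|Student) = 1/2 ≈ 50.00%


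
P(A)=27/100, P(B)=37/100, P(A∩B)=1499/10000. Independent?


P(A)×P(B) = 999/10000
P(A∩B) = 1499/10000
Not equal → NOT independent

No, not independent


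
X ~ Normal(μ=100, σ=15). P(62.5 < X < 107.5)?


z₁=(62.5-100)/15=-2.5, z₂=(107.5-100)/15=0.5
P = Φ(0.5) - Φ(-2.5) = 0.691462 - 0.006210 = 0.685252 ≈ 0.6853

P(62.5 < X < 107.5) ≈ 0.6853


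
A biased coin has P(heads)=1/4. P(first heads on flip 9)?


Geometric: P(X=9) = (1-p)^(k-1)×p = (3/4)^8×1/4 = 6561/262144

P(X=9) = 6561/262144 ≈ 2.50%


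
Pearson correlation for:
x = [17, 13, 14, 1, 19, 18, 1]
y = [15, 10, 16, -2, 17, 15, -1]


n=7, Σx=83, Σy=70, Σxy=1199, Σx²=1341, Σy²=1100
r = (7×1199 - 83×70)/√((7×1341 - 83²)(7×1100 - 70²))
= 2583/√(2498×2800) = 2583/√6994400 ≈ 2583/2644.6928 ≈ 0.9767

r ≈ 0.9767


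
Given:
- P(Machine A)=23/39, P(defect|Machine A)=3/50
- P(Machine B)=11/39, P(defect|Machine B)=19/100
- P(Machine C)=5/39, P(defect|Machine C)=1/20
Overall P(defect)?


P(B) = Σ P(B|Aᵢ)×P(Aᵢ)
  3/50×23/39 = 23/650
  19/100×11/39 = 209/3900
  1/20×5/39 = 1/156
Sum = 31/325

P(defect) = 31/325 ≈ 9.54%


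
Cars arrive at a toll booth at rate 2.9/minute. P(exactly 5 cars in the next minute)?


Poisson(λ=2.9): P(X=5) = e^(-λ)×λ^k/k!
= e^(-2.9) × 2.9^5 / 5!
≈ 0.05502322006 × 205.11149 / 120 ≈ 0.094049

P(X=5) ≈ 0.094049 ≈ 9.40%


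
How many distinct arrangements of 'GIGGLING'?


Letters: 8, freq: {'G': 4, 'I': 2, 'L': 1, 'N': 1}
8!/(4!×2!×1!×1!) = 40320/48 = 840

840


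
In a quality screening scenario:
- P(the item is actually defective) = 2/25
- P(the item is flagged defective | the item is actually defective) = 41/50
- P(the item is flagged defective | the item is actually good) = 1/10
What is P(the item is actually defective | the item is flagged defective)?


Using Bayes' theorem:
P(A|B) = P(B|A)·P(A) / P(B)

P(the item is flagged defective) = 41/50 × 2/25 + 1/10 × 23/25
= 41/625 + 23/250 = 197/1250

P(the item is actually defective|the item is flagged defective) = (41/625) / (197/1250) = 82/197

P(the item is actually defective|the item is flagged defective) = 82/197 ≈ 41.62%


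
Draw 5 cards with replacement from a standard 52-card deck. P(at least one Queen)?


P(not a Queen) = 48/52 = 12/13
P(none in 5 draws) = (12/13)^5 = 248832/371293
P(≥1 Queen) = 1 - 248832/371293 = 122461/371293

P = 122461/371293 ≈ 32.98%


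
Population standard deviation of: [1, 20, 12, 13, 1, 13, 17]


Mean = 77/7 = 11
  (1-11)²=100
  (20-11)²=81
  (12-11)²=1
  (13-11)²=4
  (1-11)²=100
  (13-11)²=4
  (17-11)²=36
Σ(x-μ)² = 326
σ² = 326/7

σ = √(326/7) ≈ 6.8243


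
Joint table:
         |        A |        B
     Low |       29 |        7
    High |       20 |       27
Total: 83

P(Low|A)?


P(Low|A) = 29/(29+20) = 29/49

P = 29/49 ≈ 59.18%


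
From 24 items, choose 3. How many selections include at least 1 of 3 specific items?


Complement: C(24,3) - C(21,3) = 2024 - 1330 = 694

694


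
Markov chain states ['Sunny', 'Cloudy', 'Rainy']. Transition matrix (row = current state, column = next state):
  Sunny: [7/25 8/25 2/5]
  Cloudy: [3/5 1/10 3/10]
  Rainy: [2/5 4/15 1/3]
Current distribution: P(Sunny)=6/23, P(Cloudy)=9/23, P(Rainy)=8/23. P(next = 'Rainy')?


P(next=Rainy) = Σᵢ P(now=i)×P(i→Rainy)
= 6/23×2/5 + 9/23×3/10 + 8/23×1/3
= 12/115 + 27/230 + 8/69 = 233/690

P = 233/690 ≈ 0.3377


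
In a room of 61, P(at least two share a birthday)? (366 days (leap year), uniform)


P(all different) = Π(366-i)/366 for i=0..60
= 0.004988
P(match) = 1 - 0.004988 = 0.995012

P ≈ 0.9950 ≈ 99.50%


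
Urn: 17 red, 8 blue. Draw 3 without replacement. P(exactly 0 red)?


Hypergeometric: C(17,0)×C(8,3)/C(25,3)
= 1×56/2300 = 14/575

P(X=0) = 14/575 ≈ 2.43%


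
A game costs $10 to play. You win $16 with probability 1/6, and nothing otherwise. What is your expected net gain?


E[gain] = (16-10)×1/6 + (-10)×5/6
= 1 - 25/3 = -22/3

Expected net gain = $-22/3 ≈ $-7.33


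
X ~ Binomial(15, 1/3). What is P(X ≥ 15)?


P(X ≥ 15) = Σ P(X=i) for i=15..15
P(X=15) = 1/14348907
Sum = 1/14348907

P(X ≥ 15) = 1/14348907 ≈ 0.00%


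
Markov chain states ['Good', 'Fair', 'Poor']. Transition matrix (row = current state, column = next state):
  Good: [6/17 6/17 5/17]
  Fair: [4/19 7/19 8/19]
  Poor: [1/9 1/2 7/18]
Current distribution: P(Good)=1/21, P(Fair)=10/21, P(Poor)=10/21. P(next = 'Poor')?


P(next=Poor) = Σᵢ P(now=i)×P(i→Poor)
= 1/21×5/17 + 10/21×8/19 + 10/21×7/18
= 5/357 + 80/399 + 5/27 = 24400/61047

P = 24400/61047 ≈ 0.3997


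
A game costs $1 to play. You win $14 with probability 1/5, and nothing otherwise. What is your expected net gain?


E[gain] = (14-1)×1/5 + (-1)×4/5
= 13/5 - 4/5 = 9/5

Expected net gain = $9/5 ≈ $1.80


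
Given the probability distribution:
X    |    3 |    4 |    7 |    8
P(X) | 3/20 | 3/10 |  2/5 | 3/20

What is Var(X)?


E[X] = 113/20
E[X²] = 707/20
Var(X) = E[X²] - (E[X])² = 707/20 - 12769/400 = 1371/400

Var(X) = 1371/400 ≈ 3.4275


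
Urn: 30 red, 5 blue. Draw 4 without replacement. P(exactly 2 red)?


Hypergeometric: C(30,2)×C(5,2)/C(35,4)
= 435×10/52360 = 435/5236

P(X=2) = 435/5236 ≈ 8.31%


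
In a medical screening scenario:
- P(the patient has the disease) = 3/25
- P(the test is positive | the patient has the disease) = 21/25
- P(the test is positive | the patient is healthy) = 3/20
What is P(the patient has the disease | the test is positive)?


Using Bayes' theorem:
P(A|B) = P(B|A)·P(A) / P(B)

P(the test is positive) = 21/25 × 3/25 + 3/20 × 22/25
= 63/625 + 33/250 = 291/1250

P(the patient has the disease|the test is positive) = (63/625) / (291/1250) = 42/97

P(the patient has the disease|the test is positive) = 42/97 ≈ 43.30%


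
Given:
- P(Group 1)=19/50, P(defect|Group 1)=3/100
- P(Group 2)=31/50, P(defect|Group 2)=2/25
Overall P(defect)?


P(B) = Σ P(B|Aᵢ)×P(Aᵢ)
  3/100×19/50 = 57/5000
  2/25×31/50 = 31/625
Sum = 61/1000

P(defect) = 61/1000 ≈ 6.10%


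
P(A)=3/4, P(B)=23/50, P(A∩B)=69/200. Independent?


P(A)×P(B) = 69/200
P(A∩B) = 69/200
Equal ✓ → Independent

Yes, independent


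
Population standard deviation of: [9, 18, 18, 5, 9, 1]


Mean = 60/6 = 10
  (9-10)²=1
  (18-10)²=64
  (18-10)²=64
  (5-10)²=25
  (9-10)²=1
  (1-10)²=81
Σ(x-μ)² = 236
σ² = 236/6 = 118/3

σ = √(118/3) ≈ 6.2716


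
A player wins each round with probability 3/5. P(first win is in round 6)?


Geometric: P(X=6) = (1-p)^(k-1)×p = (2/5)^5×3/5 = 96/15625

P(X=6) = 96/15625 ≈ 0.61%


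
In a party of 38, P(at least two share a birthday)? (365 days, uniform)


P(all different) = Π(365-i)/365 for i=0..37
= 0.135932
P(match) = 1 - 0.135932 = 0.864068

P ≈ 0.8641 ≈ 86.41%


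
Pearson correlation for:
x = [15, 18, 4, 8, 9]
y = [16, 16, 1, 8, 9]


n=5, Σx=54, Σy=50, Σxy=677, Σx²=710, Σy²=658
r = (5×677 - 54×50)/√((5×710 - 54²)(5×658 - 50²))
= 685/√(634×790) = 685/√500860 ≈ 685/707.7146 ≈ 0.9679

r ≈ 0.9679


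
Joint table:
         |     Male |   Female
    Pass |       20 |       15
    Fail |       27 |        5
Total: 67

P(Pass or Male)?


P(Pass∨Male) = P(Pass) + P(Male) - P(Pass∧Male)
= (35 + 47 - 20)/67 = 62/67

P = 62/67 ≈ 92.54%


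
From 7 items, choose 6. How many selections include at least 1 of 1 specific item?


Complement: C(7,6) - C(6,6) = 7 - 1 = 6

6


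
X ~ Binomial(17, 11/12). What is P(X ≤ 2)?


P(X ≤ 2) = Σ P(X=i) for i=0..2
P(X=0) = 1/2218611106740436992
P(X=1) = 187/2218611106740436992
P(X=2) = 2057/277326388342554624
Sum = 1387/184884258895036416

P(X ≤ 2) = 1387/184884258895036416 ≈ 0.00%


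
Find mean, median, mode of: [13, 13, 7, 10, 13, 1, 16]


Sorted: [1, 7, 10, 13, 13, 13, 16]
Mean = 73/7
Median = 13
Freq: {13: 3, 7: 1, 10: 1, 1: 1, 16: 1}
Mode: [13]

Mean=73/7, Median=13, Mode=13


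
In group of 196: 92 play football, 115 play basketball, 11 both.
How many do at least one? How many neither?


|A∪B| = 92+115-11 = 196
Neither = 196-196 = 0

At least one: 196; Neither: 0


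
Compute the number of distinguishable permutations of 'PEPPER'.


Letters: 6, freq: {'P': 3, 'E': 2, 'R': 1}
6!/(3!×2!×1!) = 720/12 = 60

60


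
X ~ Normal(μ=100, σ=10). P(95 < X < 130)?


z₁=(95-100)/10=-0.5, z₂=(130-100)/10=3.0
P = Φ(3.0) - Φ(-0.5) = 0.998650 - 0.308538 = 0.690112 ≈ 0.6901

P(95 < X < 130) ≈ 0.6901


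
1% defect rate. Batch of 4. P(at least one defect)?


P(all good) = (99/100)^4 = 96059601/100000000
P(≥1 defect) = 3940399/100000000

P = 3940399/100000000 ≈ 3.94%


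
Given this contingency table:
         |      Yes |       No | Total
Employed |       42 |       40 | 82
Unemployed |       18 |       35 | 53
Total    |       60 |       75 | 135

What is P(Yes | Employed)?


P(Yes | Employed) = 42/(42+40) = 42/82 = 21/41

P(Yes|Employed) = 21/41 ≈ 51.22%


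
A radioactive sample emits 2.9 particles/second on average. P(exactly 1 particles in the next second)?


Poisson(λ=2.9): P(X=1) = e^(-λ)×λ^k/k!
= e^(-2.9) × 2.9^1 / 1!
≈ 0.05502322006 × 2.9 / 1 ≈ 0.159567

P(X=1) ≈ 0.159567 ≈ 15.96%


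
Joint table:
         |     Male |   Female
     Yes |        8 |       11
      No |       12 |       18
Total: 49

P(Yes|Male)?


P(Yes|Male) = 8/(8+12) = 8/20 = 2/5

P = 2/5 ≈ 40.00%


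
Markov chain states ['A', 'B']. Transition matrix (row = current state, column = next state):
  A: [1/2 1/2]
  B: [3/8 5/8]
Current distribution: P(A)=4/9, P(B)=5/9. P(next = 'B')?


P(next=B) = Σᵢ P(now=i)×P(i→B)
= 4/9×1/2 + 5/9×5/8
= 2/9 + 25/72 = 41/72

P = 41/72 ≈ 0.5694


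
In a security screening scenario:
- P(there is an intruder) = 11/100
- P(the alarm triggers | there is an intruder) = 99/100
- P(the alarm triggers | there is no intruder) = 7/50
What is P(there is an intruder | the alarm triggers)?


Using Bayes' theorem:
P(A|B) = P(B|A)·P(A) / P(B)

P(the alarm triggers) = 99/100 × 11/100 + 7/50 × 89/100
= 1089/10000 + 623/5000 = 467/2000

P(there is an intruder|the alarm triggers) = (1089/10000) / (467/2000) = 1089/2335

P(there is an intruder|the alarm triggers) = 1089/2335 ≈ 46.64%


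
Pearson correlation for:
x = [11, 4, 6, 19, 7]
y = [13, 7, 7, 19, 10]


n=5, Σx=47, Σy=56, Σxy=644, Σx²=583, Σy²=728
r = (5×644 - 47×56)/√((5×583 - 47²)(5×728 - 56²))
= 588/√(706×504) = 588/√355824 ≈ 588/596.5098 ≈ 0.9857

r ≈ 0.9857


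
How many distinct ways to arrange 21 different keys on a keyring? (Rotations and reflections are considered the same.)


Free circular arrangements: rotations and reflections both identified.
(n-1)!/2 = 20!/2 = 2432902008176640000/2 = 1216451004088320000

1216451004088320000


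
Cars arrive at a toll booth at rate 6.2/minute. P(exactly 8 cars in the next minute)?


Poisson(λ=6.2): P(X=8) = e^(-λ)×λ^k/k!
= e^(-6.2) × 6.2^8 / 8!
≈ 0.002029430636 × 2183401.05585 / 40320 ≈ 0.109897

P(X=8) ≈ 0.109897 ≈ 10.99%


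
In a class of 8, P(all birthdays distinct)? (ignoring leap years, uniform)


P(all different) = Π(365-i)/365 for i=0..7
= (365/365)×(364/365)×...×(358/365)
= 0.925665

P ≈ 0.9257 ≈ 92.57%


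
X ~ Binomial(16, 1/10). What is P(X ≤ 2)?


P(X ≤ 2) = Σ P(X=i) for i=0..2
P(X=0) = 1853020188851841/10000000000000000
P(X=1) = 205891132094649/625000000000000
P(X=2) = 68630377364883/250000000000000
Sum = 1578498679392309/2000000000000000

P(X ≤ 2) = 1578498679392309/2000000000000000 ≈ 78.92%


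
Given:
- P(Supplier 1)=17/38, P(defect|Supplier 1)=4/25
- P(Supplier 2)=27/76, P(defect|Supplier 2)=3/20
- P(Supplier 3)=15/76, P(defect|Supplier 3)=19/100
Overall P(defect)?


P(B) = Σ P(B|Aᵢ)×P(Aᵢ)
  4/25×17/38 = 34/475
  3/20×27/76 = 81/1520
  19/100×15/76 = 3/80
Sum = 617/3800

P(defect) = 617/3800 ≈ 16.24%


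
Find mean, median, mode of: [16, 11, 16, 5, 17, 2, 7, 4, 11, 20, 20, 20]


Sorted: [2, 4, 5, 7, 11, 11, 16, 16, 17, 20, 20, 20]
Mean = 149/12
Median = 27/2
Freq: {16: 2, 11: 2, 5: 1, 17: 1, 2: 1, 7: 1, 4: 1, 20: 3}
Mode: [20]

Mean=149/12, Median=27/2, Mode=20


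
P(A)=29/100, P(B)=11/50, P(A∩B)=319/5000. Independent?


P(A)×P(B) = 319/5000
P(A∩B) = 319/5000
Equal ✓ → Independent

Yes, independent


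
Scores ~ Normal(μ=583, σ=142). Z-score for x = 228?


z = (x - μ)/σ = (228 - 583)/142 = -2.5

z = -2.5


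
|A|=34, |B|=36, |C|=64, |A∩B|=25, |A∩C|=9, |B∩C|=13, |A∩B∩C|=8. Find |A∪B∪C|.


|A∪B∪C| = 34+36+64-25-9-13+8 = 95

|A∪B∪C| = 95


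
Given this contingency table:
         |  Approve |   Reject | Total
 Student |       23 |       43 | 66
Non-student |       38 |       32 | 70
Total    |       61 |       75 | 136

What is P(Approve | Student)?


P(Approve | Student) = 23/(23+43) = 23/66

P(Approve|Student) = 23/66 ≈ 34.85%


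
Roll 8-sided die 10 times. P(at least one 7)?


P(no 7)^10 = (7/8)^10 = 282475249/1073741824
P(≥1) = 1 - 282475249/1073741824 = 791266575/1073741824

P = 791266575/1073741824 ≈ 73.69%


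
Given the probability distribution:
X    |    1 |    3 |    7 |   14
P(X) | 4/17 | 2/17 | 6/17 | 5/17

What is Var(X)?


E[X] = 122/17
E[X²] = 1296/17
Var(X) = E[X²] - (E[X])² = 1296/17 - 14884/289 = 7148/289

Var(X) = 7148/289 ≈ 24.7336


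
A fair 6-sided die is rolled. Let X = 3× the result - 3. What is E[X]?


E[die] = (1+6)/2 = 7/2
E[X] = 3×7/2 - 3 = 15/2

E[X] = 15/2


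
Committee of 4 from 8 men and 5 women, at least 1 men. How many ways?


Count by #men:
  1M,3W: C(8,1)×C(5,3)=80
  2M,2W: C(8,2)×C(5,2)=280
  3M,1W: C(8,3)×C(5,1)=280
  4M,0W: C(8,4)×C(5,0)=70
Total = 710

710


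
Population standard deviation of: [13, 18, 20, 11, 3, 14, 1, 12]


Mean = 92/8 = 23/2
  (13-23/2)²=9/4
  (18-23/2)²=169/4
  (20-23/2)²=289/4
  (11-23/2)²=1/4
  (3-23/2)²=289/4
  (14-23/2)²=25/4
  (1-23/2)²=441/4
  (12-23/2)²=1/4
Σ(x-μ)² = 306
σ² = 306/8 = 153/4

σ = √(153/4) ≈ 6.1847


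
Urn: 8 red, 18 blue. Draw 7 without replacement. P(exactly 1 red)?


Hypergeometric: C(8,1)×C(18,6)/C(26,7)
= 8×18564/657800 = 1428/6325

P(X=1) = 1428/6325 ≈ 22.58%


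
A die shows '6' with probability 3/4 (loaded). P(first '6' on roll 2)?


Geometric: P(X=2) = (1-p)^(k-1)×p = (1/4)^1×3/4 = 3/16

P(X=2) = 3/16 ≈ 18.75%


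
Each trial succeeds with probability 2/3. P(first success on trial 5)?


Geometric: P(X=5) = (1-p)^(k-1)×p = (1/3)^4×2/3 = 2/243

P(X=5) = 2/243 ≈ 0.82%


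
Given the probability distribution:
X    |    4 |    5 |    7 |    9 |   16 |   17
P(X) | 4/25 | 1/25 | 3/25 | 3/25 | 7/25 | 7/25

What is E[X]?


E[X] = Σ x·P(X=x)
= (4)×(4/25) + (5)×(1/25) + (7)×(3/25) + (9)×(3/25) + (16)×(7/25) + (17)×(7/25)
= 12

E[X] = 12


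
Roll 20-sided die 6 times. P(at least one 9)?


P(no 9)^6 = (19/20)^6 = 47045881/64000000
P(≥1) = 1 - 47045881/64000000 = 16954119/64000000

P = 16954119/64000000 ≈ 26.49%


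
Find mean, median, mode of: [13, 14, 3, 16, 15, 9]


Sorted: [3, 9, 13, 14, 15, 16]
Mean = 70/6 = 35/3
Median = 27/2
Freq: {13: 1, 14: 1, 3: 1, 16: 1, 15: 1, 9: 1}
Mode: No mode

Mean=35/3, Median=27/2, Mode=No mode


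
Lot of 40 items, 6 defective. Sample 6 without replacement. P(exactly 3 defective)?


Hypergeometric: C(6,3)×C(34,3)/C(40,6)
= 20×5984/3838380 = 5984/191919

P(X=3) = 5984/191919 ≈ 3.12%


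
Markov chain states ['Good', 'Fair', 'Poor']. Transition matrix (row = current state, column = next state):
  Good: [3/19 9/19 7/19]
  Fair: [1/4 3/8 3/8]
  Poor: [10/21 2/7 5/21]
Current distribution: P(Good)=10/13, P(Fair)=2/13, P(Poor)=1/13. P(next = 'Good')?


P(next=Good) = Σᵢ P(now=i)×P(i→Good)
= 10/13×3/19 + 2/13×1/4 + 1/13×10/21
= 30/247 + 1/26 + 10/273 = 2039/10374

P = 2039/10374 ≈ 0.1965


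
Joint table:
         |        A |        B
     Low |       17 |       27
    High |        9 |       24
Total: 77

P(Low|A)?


P(Low|A) = 17/(17+9) = 17/26

P = 17/26 ≈ 65.38%


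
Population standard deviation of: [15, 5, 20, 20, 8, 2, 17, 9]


Mean = 96/8 = 12
  (15-12)²=9
  (5-12)²=49
  (20-12)²=64
  (20-12)²=64
  (8-12)²=16
  (2-12)²=100
  (17-12)²=25
  (9-12)²=9
Σ(x-μ)² = 336
σ² = 336/8 = 42

σ = √(42) ≈ 6.4807


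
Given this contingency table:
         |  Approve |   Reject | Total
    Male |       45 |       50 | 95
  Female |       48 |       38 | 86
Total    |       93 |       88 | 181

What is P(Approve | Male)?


P(Approve | Male) = 45/(45+50) = 45/95 = 9/19

P(Approve|Male) = 9/19 ≈ 47.37%


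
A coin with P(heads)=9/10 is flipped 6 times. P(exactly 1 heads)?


Binomial: P(X=1) = C(6,1)×p^1×(1-p)^5
= 6 × 9/10 × 1/100000 = 27/500000

P(X=1) = 27/500000 ≈ 0.01%


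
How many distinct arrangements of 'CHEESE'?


Letters: 6, freq: {'C': 1, 'H': 1, 'E': 3, 'S': 1}
6!/(1!×1!×3!×1!) = 720/6 = 120

120


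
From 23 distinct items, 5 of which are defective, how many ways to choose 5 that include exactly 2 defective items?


Choose 2 of the 5 defective items and 3 of the other 18 items:
C(5,2)×C(18,3) = 10×816 = 8160

8160


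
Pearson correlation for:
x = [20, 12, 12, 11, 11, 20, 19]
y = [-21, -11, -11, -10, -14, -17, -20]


n=7, Σx=105, Σy=-104, Σxy=-1668, Σx²=1691, Σy²=1668
r = (7×(-1668) - 105×(-104))/√((7×1691 - 105²)(7×1668 - (-104)²))
= -756/√(812×860) = -756/√698320 ≈ -756/835.6554 ≈ -0.9047

r ≈ -0.9047


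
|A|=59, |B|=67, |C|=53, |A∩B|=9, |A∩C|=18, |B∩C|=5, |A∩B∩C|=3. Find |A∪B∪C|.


|A∪B∪C| = 59+67+53-9-18-5+3 = 150

|A∪B∪C| = 150


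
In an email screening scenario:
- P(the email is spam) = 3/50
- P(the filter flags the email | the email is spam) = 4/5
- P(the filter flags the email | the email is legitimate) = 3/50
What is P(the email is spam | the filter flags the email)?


Using Bayes' theorem:
P(A|B) = P(B|A)·P(A) / P(B)

P(the filter flags the email) = 4/5 × 3/50 + 3/50 × 47/50
= 6/125 + 141/2500 = 261/2500

P(the email is spam|the filter flags the email) = (6/125) / (261/2500) = 40/87

P(the email is spam|the filter flags the email) = 40/87 ≈ 45.98%


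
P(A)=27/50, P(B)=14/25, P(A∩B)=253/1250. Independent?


P(A)×P(B) = 189/625
P(A∩B) = 253/1250
Not equal → NOT independent

No, not independent


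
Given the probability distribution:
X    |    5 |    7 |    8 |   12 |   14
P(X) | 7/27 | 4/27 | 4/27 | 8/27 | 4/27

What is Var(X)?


E[X] = 247/27
E[X²] = 2563/27
Var(X) = E[X²] - (E[X])² = 2563/27 - 61009/729 = 8192/729

Var(X) = 8192/729 ≈ 11.2373


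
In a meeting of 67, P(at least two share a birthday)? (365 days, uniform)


P(all different) = Π(365-i)/365 for i=0..66
= 0.001560
P(match) = 1 - 0.001560 = 0.998440

P ≈ 0.9984 ≈ 99.84%


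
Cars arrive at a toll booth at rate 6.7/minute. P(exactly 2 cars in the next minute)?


Poisson(λ=6.7): P(X=2) = e^(-λ)×λ^k/k!
= e^(-6.7) × 6.7^2 / 2!
≈ 0.001230911903 × 44.89 / 2 ≈ 0.027628

P(X=2) ≈ 0.027628 ≈ 2.76%


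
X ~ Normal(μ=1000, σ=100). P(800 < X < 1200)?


z₁=(800-1000)/100=-2.0, z₂=(1200-1000)/100=2.0
P = Φ(2.0) - Φ(-2.0) = 0.977250 - 0.022750 = 0.954500 ≈ 0.9545

P(800 < X < 1200) ≈ 0.9545


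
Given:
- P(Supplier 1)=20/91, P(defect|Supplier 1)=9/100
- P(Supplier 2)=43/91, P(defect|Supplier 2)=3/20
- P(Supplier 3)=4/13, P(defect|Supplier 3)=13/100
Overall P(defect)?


P(B) = Σ P(B|Aᵢ)×P(Aᵢ)
  9/100×20/91 = 9/455
  3/20×43/91 = 129/1820
  13/100×4/13 = 1/25
Sum = 1189/9100

P(defect) = 1189/9100 ≈ 13.07%


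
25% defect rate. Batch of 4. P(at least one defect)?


P(all good) = (3/4)^4 = 81/256
P(≥1 defect) = 175/256

P = 175/256 ≈ 68.36%


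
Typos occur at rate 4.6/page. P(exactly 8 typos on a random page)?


Poisson(λ=4.6): P(X=8) = e^(-λ)×λ^k/k!
= e^(-4.6) × 4.6^8 / 8!
≈ 0.01005183574 × 200476.122319 / 40320 ≈ 0.049979

P(X=8) ≈ 0.049979 ≈ 5.00%


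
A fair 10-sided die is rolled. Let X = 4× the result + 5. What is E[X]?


E[die] = (1+10)/2 = 11/2
E[X] = 4×11/2 + 5 = 27

E[X] = 27


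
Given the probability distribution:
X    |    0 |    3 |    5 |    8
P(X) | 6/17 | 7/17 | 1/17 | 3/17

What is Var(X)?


E[X] = 50/17
E[X²] = 280/17
Var(X) = E[X²] - (E[X])² = 280/17 - 2500/289 = 2260/289

Var(X) = 2260/289 ≈ 7.8201


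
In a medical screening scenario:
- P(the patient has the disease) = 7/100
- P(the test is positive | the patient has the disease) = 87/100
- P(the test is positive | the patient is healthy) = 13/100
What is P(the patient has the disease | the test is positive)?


Using Bayes' theorem:
P(A|B) = P(B|A)·P(A) / P(B)

P(the test is positive) = 87/100 × 7/100 + 13/100 × 93/100
= 609/10000 + 1209/10000 = 909/5000

P(the patient has the disease|the test is positive) = (609/10000) / (909/5000) = 203/606

P(the patient has the disease|the test is positive) = 203/606 ≈ 33.50%


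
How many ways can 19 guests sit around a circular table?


Circular arrangements of 19 distinct objects: fix one position to break rotational symmetry.
(n-1)! = 18! = 6402373705728000

6402373705728000


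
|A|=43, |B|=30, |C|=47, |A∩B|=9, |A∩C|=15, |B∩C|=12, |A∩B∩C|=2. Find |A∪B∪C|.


|A∪B∪C| = 43+30+47-9-15-12+2 = 86

|A∪B∪C| = 86


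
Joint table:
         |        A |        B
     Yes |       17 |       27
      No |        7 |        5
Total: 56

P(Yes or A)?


P(Yes∨A) = P(Yes) + P(A) - P(Yes∧A)
= (44 + 24 - 17)/56 = 51/56

P = 51/56 ≈ 91.07%


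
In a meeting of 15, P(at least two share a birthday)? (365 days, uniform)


P(all different) = Π(365-i)/365 for i=0..14
= 0.747099
P(match) = 1 - 0.747099 = 0.252901

P ≈ 0.2529 ≈ 25.29%


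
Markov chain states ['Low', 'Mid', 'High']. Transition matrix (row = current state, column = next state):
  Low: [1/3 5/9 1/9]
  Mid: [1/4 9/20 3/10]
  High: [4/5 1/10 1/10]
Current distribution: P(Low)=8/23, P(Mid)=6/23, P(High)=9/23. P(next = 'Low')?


P(next=Low) = Σᵢ P(now=i)×P(i→Low)
= 8/23×1/3 + 6/23×1/4 + 9/23×4/5
= 8/69 + 3/46 + 36/115 = 341/690

P = 341/690 ≈ 0.4942


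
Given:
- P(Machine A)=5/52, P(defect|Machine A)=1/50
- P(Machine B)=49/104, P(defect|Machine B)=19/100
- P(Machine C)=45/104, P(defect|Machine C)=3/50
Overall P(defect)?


P(B) = Σ P(B|Aᵢ)×P(Aᵢ)
  1/50×5/52 = 1/520
  19/100×49/104 = 931/10400
  3/50×45/104 = 27/1040
Sum = 1221/10400

P(defect) = 1221/10400 ≈ 11.74%


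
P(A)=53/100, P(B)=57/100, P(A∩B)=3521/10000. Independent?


P(A)×P(B) = 3021/10000
P(A∩B) = 3521/10000
Not equal → NOT independent

No, not independent


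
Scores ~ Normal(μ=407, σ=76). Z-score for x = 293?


z = (x - μ)/σ = (293 - 407)/76 = -1.5

z = -1.5


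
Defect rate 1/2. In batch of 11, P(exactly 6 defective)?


Binomial: P(X=6) = C(11,6)×p^6×(1-p)^5
= 462 × 1/64 × 1/32 = 231/1024

P(X=6) = 231/1024 ≈ 22.56%


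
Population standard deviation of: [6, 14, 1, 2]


Mean = 23/4
  (6-23/4)²=1/16
  (14-23/4)²=1089/16
  (1-23/4)²=361/16
  (2-23/4)²=225/16
Σ(x-μ)² = 419/4
σ² = (419/4)/4 = 419/16

σ = √(419/16) ≈ 5.1174


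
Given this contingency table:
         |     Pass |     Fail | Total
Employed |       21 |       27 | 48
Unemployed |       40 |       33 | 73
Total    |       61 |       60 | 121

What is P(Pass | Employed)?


P(Pass | Employed) = 21/(21+27) = 21/48 = 7/16

P(Pass|Employed) = 7/16 ≈ 43.75%


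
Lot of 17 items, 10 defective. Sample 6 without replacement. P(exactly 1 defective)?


Hypergeometric: C(10,1)×C(7,5)/C(17,6)
= 10×21/12376 = 15/884

P(X=1) = 15/884 ≈ 1.70%


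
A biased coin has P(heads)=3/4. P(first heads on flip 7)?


Geometric: P(X=7) = (1-p)^(k-1)×p = (1/4)^6×3/4 = 3/16384

P(X=7) = 3/16384 ≈ 0.02%


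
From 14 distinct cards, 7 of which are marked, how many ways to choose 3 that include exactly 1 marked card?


Choose 1 of the 7 marked cards and 2 of the other 7 cards:
C(7,1)×C(7,2) = 7×21 = 147

147


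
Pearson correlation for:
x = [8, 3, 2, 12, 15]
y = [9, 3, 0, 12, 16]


n=5, Σx=40, Σy=40, Σxy=465, Σx²=446, Σy²=490
r = (5×465 - 40×40)/√((5×446 - 40²)(5×490 - 40²))
= 725/√(630×850) = 725/√535500 ≈ 725/731.7787 ≈ 0.9907

r ≈ 0.9907


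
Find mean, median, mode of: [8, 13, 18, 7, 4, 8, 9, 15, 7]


Sorted: [4, 7, 7, 8, 8, 9, 13, 15, 18]
Mean = 89/9
Median = 8
Freq: {8: 2, 13: 1, 18: 1, 7: 2, 4: 1, 9: 1, 15: 1}
Mode: [7, 8]

Mean=89/9, Median=8, Mode=[7, 8]


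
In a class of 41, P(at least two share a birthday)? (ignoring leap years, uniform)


P(all different) = Π(365-i)/365 for i=0..40
= 0.096848
P(match) = 1 - 0.096848 = 0.903152

P ≈ 0.9032 ≈ 90.32%


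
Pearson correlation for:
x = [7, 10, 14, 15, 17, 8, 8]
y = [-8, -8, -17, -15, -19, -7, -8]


n=7, Σx=79, Σy=-82, Σxy=-1042, Σx²=987, Σy²=1116
r = (7×(-1042) - 79×(-82))/√((7×987 - 79²)(7×1116 - (-82)²))
= -816/√(668×1088) = -816/√726784 ≈ -816/852.5163 ≈ -0.9572

r ≈ -0.9572


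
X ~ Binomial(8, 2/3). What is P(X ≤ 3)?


P(X ≤ 3) = Σ P(X=i) for i=0..3
P(X=0) = 1/6561
P(X=1) = 16/6561
P(X=2) = 112/6561
P(X=3) = 448/6561
Sum = 577/6561

P(X ≤ 3) = 577/6561 ≈ 8.79%


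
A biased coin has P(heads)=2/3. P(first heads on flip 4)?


Geometric: P(X=4) = (1-p)^(k-1)×p = (1/3)^3×2/3 = 2/81

P(X=4) = 2/81 ≈ 2.47%


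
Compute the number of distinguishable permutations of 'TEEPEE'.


Letters: 6, freq: {'T': 1, 'E': 4, 'P': 1}
6!/(1!×4!×1!) = 720/24 = 30

30


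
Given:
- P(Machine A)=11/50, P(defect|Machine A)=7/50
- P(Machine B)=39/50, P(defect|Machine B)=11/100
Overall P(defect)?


P(B) = Σ P(B|Aᵢ)×P(Aᵢ)
  7/50×11/50 = 77/2500
  11/100×39/50 = 429/5000
Sum = 583/5000

P(defect) = 583/5000 ≈ 11.66%


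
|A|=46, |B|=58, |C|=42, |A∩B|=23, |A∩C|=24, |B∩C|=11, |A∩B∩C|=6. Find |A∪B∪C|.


|A∪B∪C| = 46+58+42-23-24-11+6 = 94

|A∪B∪C| = 94


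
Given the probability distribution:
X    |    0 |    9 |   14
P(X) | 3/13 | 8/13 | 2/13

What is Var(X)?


E[X] = 100/13
E[X²] = 80
Var(X) = E[X²] - (E[X])² = 80 - 10000/169 = 3520/169

Var(X) = 3520/169 ≈ 20.8284


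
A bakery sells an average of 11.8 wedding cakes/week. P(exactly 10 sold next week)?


Poisson(λ=11.8): P(X=10) = e^(-λ)×λ^k/k!
= e^(-11.8) × 11.8^10 / 10!
≈ 7.504557915e-06 × 52338355538 / 3628800 ≈ 0.108239

P(X=10) ≈ 0.108239 ≈ 10.82%


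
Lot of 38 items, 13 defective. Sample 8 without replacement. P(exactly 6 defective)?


Hypergeometric: C(13,6)×C(25,2)/C(38,8)
= 1716×300/48903492 = 3900/370481

P(X=6) = 3900/370481 ≈ 1.05%


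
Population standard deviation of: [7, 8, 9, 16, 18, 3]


Mean = 61/6
  (7-61/6)²=361/36
  (8-61/6)²=169/36
  (9-61/6)²=49/36
  (16-61/6)²=1225/36
  (18-61/6)²=2209/36
  (3-61/6)²=1849/36
Σ(x-μ)² = 977/6
σ² = (977/6)/6 = 977/36

σ = √(977/36) ≈ 5.2095


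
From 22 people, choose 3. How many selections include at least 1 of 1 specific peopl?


Complement: C(22,3) - C(21,3) = 1540 - 1330 = 210

210


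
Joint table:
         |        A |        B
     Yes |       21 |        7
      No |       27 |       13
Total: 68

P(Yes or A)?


P(Yes∨A) = P(Yes) + P(A) - P(Yes∧A)
= (28 + 48 - 21)/68 = 55/68

P = 55/68 ≈ 80.88%


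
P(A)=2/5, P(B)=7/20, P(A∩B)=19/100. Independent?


P(A)×P(B) = 7/50
P(A∩B) = 19/100
Not equal → NOT independent

No, not independent


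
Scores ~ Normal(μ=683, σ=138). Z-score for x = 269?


z = (x - μ)/σ = (269 - 683)/138 = -3.0

z = -3.0


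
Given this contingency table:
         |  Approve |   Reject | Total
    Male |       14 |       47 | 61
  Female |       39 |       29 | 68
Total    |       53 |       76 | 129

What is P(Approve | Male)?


P(Approve | Male) = 14/(14+47) = 14/61

P(Approve|Male) = 14/61 ≈ 22.95%


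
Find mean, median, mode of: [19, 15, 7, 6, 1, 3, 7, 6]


Sorted: [1, 3, 6, 6, 7, 7, 15, 19]
Mean = 64/8 = 8
Median = 13/2
Freq: {19: 1, 15: 1, 7: 2, 6: 2, 1: 1, 3: 1}
Mode: [6, 7]

Mean=8, Median=13/2, Mode=[6, 7]


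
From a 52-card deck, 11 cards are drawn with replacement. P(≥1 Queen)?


P(not a Queen) = 48/52 = 12/13
P(none in 11 draws) = (12/13)^11 = 743008370688/1792160394037
P(≥1 Queen) = 1 - 743008370688/1792160394037 = 1049152023349/1792160394037

P = 1049152023349/1792160394037 ≈ 58.54%


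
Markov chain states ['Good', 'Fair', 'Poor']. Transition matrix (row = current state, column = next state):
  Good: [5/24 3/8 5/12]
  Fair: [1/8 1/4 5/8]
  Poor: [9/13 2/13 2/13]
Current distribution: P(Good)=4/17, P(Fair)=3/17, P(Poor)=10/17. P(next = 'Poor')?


P(next=Poor) = Σᵢ P(now=i)×P(i→Poor)
= 4/17×5/12 + 3/17×5/8 + 10/17×2/13
= 5/51 + 15/136 + 20/221 = 1585/5304

P = 1585/5304 ≈ 0.2988


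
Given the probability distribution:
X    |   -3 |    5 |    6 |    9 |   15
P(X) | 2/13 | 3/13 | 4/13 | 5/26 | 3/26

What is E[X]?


E[X] = Σ x·P(X=x)
= (-3)×(2/13) + (5)×(3/13) + (6)×(4/13) + (9)×(5/26) + (15)×(3/26)
= 6

E[X] = 6


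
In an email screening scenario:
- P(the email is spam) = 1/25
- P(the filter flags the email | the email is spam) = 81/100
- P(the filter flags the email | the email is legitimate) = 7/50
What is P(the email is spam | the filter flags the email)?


Using Bayes' theorem:
P(A|B) = P(B|A)·P(A) / P(B)

P(the filter flags the email) = 81/100 × 1/25 + 7/50 × 24/25
= 81/2500 + 84/625 = 417/2500

P(the email is spam|the filter flags the email) = (81/2500) / (417/2500) = 27/139

P(the email is spam|the filter flags the email) = 27/139 ≈ 19.42%


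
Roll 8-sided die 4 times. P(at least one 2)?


P(no 2)^4 = (7/8)^4 = 2401/4096
P(≥1) = 1 - 2401/4096 = 1695/4096

P = 1695/4096 ≈ 41.38%


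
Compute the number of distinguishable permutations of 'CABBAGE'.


Letters: 7, freq: {'C': 1, 'A': 2, 'B': 2, 'G': 1, 'E': 1}
7!/(1!×2!×2!×1!×1!) = 5040/4 = 1260

1260


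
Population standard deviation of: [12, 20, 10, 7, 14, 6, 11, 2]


Mean = 82/8 = 41/4
  (12-41/4)²=49/16
  (20-41/4)²=1521/16
  (10-41/4)²=1/16
  (7-41/4)²=169/16
  (14-41/4)²=225/16
  (6-41/4)²=289/16
  (11-41/4)²=9/16
  (2-41/4)²=1089/16
Σ(x-μ)² = 419/2
σ² = (419/2)/8 = 419/16

σ = √(419/16) ≈ 5.1174


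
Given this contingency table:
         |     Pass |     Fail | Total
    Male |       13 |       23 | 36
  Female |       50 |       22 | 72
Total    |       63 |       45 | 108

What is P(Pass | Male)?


P(Pass | Male) = 13/(13+23) = 13/36

P(Pass|Male) = 13/36 ≈ 36.11%
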